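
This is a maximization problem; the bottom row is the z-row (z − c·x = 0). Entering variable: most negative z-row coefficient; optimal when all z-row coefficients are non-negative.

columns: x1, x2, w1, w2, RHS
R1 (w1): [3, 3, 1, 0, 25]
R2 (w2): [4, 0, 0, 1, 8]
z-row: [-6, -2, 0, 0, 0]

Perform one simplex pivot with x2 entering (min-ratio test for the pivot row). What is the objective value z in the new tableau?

Ratio test on column x2 — row 1: 25/3 = 25/3; row 2: entry 0 ≤ 0. Minimum is 25/3 at row 1 (w1 leaves); pivot element 3.
Pivot on row 1; the z-row RHS becomes 0 − (-2)·(25/3) = 50/3.

50/3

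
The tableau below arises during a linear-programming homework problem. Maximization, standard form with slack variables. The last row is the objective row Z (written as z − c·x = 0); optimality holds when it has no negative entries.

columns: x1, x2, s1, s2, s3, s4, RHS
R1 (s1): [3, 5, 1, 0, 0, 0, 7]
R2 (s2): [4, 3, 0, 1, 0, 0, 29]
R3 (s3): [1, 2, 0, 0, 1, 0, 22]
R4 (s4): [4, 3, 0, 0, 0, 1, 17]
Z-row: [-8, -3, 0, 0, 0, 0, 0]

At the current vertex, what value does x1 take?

x1 is not in the basis, so in the current basic feasible solution x1 = 0.

0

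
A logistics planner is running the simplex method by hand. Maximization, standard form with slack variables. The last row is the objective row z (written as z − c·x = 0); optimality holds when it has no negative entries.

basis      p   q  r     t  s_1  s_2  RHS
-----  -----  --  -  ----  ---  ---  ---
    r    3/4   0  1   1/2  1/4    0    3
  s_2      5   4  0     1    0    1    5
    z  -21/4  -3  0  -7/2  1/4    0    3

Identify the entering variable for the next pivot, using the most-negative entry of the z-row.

Negative z-row entries: p: -21/4, q: -3, t: -7/2.
The most negative is -21/4 in column p, so p enters.

p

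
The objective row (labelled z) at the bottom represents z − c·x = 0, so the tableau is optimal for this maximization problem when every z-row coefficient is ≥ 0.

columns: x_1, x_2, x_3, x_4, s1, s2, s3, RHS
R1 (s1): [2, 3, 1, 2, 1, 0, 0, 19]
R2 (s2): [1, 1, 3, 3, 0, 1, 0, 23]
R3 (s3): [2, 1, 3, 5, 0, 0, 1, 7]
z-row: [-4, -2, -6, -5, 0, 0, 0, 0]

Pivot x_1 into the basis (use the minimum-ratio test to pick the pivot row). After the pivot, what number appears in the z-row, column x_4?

5

Ratio test on column x_1 — row 1: 19/2 = 19/2; row 2: 23/1 = 23; row 3: 7/2 = 7/2. Minimum is 7/2 at row 3 (s3 leaves); pivot element 2.
Divide row 3 by 2; eliminate column x_1 from the other rows.
z-row update in column x_4: -5 − (-4)·(5/2) = 5.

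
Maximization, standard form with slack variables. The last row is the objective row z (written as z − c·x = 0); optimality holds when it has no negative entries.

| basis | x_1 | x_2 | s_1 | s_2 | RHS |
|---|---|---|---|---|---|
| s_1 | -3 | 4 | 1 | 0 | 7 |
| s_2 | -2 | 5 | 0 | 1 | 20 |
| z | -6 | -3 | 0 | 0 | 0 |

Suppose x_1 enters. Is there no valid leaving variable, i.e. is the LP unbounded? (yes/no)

yes

Every constraint-row entry in column x_1 is ≤ 0, so increasing x_1 is unbounded.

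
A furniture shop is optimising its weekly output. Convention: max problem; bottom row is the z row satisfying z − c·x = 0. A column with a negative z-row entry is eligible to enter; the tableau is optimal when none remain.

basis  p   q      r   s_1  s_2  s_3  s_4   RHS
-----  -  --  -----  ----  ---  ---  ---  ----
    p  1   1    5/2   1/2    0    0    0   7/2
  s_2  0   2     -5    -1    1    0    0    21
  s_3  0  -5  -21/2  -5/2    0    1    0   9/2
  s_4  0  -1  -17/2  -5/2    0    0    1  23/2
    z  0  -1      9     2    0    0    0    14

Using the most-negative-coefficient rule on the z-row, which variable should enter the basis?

q

Negative z-row entries: q: -1.
The most negative is -1 in column q, so q enters.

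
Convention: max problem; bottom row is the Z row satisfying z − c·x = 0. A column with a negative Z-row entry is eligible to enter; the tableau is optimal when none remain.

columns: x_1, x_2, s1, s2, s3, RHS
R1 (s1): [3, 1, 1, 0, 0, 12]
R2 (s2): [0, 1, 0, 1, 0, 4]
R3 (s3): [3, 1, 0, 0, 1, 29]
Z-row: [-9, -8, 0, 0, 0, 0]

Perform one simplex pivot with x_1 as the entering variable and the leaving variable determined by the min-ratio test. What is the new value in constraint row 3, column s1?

-1

Ratio test on column x_1 — row 1: 12/3 = 4; row 2: entry 0 ≤ 0; row 3: 29/3 = 29/3. Minimum is 4 at row 1 (s1 leaves); pivot element 3.
Divide row 1 by 3; eliminate column x_1 from the other rows.
Row 3 update in column s1: 0 − 3·(1/3) = -1.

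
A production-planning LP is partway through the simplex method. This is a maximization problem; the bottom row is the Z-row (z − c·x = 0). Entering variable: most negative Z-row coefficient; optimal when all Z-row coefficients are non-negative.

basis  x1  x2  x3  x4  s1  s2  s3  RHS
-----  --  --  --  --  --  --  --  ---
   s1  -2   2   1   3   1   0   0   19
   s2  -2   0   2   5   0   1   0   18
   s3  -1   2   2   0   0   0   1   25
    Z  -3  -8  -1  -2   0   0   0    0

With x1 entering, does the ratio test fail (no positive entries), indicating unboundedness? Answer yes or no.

Every constraint-row entry in column x1 is ≤ 0, so increasing x1 is unbounded.

yes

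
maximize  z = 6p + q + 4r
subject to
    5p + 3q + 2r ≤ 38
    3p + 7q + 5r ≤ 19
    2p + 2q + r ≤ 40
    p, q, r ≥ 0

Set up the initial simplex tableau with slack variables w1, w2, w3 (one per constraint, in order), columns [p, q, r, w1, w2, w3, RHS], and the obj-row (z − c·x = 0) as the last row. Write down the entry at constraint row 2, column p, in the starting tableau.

3

Constraint 2 has coefficient 3 on p.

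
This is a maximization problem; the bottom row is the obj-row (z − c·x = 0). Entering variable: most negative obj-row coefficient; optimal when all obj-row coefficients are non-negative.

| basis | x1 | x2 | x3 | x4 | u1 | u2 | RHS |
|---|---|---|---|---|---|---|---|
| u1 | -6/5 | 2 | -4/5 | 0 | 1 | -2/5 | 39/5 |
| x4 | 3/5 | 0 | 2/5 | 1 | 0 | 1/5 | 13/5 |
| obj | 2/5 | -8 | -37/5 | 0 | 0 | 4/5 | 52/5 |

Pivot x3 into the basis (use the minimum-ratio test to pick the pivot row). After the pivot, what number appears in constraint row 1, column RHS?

13

Ratio test on column x3 — row 1: entry -4/5 ≤ 0; row 2: (13/5)/(2/5) = 13/2. Minimum is 13/2 at row 2 (x4 leaves); pivot element 2/5.
Divide row 2 by 2/5; eliminate column x3 from the other rows.
Row 1 update in column RHS: 39/5 − (-4/5)·(13/2) = 13.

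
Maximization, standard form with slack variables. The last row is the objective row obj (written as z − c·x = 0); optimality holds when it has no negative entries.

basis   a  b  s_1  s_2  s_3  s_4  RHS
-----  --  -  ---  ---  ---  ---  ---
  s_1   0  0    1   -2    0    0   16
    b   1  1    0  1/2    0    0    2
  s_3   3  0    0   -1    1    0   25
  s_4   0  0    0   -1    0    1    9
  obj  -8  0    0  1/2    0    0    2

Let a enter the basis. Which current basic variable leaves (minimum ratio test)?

b

Column a entries and ratios — s_1: 0 ≤ 0, skip; b: 2/1 = 2; s_3: 25/3 = 25/3; s_4: 0 ≤ 0, skip.
Smallest ratio is 2 in the row of b, so b leaves.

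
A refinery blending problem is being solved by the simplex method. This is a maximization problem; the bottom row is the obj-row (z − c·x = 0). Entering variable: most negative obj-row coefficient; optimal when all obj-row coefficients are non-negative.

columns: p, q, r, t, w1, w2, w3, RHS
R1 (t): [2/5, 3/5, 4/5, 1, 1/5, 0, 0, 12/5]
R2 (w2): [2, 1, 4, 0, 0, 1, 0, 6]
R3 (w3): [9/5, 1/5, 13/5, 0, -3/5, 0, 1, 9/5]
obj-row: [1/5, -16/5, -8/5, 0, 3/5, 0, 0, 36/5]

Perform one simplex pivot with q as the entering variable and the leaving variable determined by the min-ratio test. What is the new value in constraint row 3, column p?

Ratio test on column q — row 1: (12/5)/(3/5) = 4; row 2: 6/1 = 6; row 3: (9/5)/(1/5) = 9. Minimum is 4 at row 1 (t leaves); pivot element 3/5.
Divide row 1 by 3/5; eliminate column q from the other rows.
Row 3 update in column p: 9/5 − (1/5)·(2/3) = 5/3.

5/3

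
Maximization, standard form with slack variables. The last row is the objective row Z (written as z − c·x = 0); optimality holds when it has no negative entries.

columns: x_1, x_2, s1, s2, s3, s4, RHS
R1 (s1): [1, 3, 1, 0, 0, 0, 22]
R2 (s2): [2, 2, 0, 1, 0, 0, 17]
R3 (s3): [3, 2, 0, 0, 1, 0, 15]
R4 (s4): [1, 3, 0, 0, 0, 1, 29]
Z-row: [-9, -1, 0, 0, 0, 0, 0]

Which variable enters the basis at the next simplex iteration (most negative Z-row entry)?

x_1

Negative Z-row entries: x_1: -9, x_2: -1.
The most negative is -9 in column x_1, so x_1 enters.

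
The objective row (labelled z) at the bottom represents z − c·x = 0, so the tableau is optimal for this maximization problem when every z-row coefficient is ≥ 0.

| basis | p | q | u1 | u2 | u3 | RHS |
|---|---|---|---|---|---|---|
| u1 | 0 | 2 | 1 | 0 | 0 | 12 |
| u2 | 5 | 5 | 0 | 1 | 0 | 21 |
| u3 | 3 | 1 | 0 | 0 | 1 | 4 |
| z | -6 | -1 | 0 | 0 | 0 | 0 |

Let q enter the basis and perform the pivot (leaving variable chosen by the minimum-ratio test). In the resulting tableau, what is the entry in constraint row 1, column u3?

-2

Ratio test on column q — row 1: 12/2 = 6; row 2: 21/5 = 21/5; row 3: 4/1 = 4. Minimum is 4 at row 3 (u3 leaves); pivot element 1.
Divide row 3 by 1; eliminate column q from the other rows.
Row 1 update in column u3: 0 − 2·1 = -2.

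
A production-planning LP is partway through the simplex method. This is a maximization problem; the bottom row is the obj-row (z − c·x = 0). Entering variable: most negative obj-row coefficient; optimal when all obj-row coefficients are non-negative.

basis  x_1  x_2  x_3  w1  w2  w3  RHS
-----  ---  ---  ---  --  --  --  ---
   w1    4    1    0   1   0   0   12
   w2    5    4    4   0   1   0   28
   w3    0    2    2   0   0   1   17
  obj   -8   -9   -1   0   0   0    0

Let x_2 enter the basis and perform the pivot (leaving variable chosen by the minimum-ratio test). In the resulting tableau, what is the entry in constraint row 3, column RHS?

Ratio test on column x_2 — row 1: 12/1 = 12; row 2: 28/4 = 7; row 3: 17/2 = 17/2. Minimum is 7 at row 2 (w2 leaves); pivot element 4.
Divide row 2 by 4; eliminate column x_2 from the other rows.
Row 3 update in column RHS: 17 − 2·7 = 3.

3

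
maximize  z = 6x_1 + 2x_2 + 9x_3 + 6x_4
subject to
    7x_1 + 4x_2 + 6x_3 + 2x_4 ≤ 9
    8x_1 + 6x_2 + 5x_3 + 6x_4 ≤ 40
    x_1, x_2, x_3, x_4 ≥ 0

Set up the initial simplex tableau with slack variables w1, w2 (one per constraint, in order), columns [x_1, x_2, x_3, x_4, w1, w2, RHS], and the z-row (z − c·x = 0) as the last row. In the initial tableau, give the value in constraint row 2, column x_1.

Constraint 2 has coefficient 8 on x_1.

8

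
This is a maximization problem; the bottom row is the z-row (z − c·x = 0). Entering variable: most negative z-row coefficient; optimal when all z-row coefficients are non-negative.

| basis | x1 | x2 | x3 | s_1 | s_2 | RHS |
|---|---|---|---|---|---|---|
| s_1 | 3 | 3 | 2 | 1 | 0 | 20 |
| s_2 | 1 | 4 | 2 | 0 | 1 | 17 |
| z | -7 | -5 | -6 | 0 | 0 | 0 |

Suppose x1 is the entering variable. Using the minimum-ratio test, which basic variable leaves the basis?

s_1

Column x1 entries and ratios — s_1: 20/3 = 20/3; s_2: 17/1 = 17.
Smallest ratio is 20/3 in the row of s_1, so s_1 leaves.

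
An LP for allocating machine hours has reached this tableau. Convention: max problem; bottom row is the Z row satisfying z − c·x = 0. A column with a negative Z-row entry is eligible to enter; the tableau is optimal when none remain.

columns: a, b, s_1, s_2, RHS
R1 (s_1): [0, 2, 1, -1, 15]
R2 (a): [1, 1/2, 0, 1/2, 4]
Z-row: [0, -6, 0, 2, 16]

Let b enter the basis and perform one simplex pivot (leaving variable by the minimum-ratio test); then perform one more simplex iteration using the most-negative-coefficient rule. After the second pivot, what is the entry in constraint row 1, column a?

2/3

Ratio test on column b — row 1: 15/2 = 15/2; row 2: 4/(1/2) = 8. Minimum is 15/2 at row 1 (s_1 leaves); pivot element 2.
Divide row 1 by 2; eliminate column b from the other rows.
Second iteration: most negative Z-row entry is -1 in column s_2, so s_2 enters.
Ratio test on column s_2 — row 1: entry -1/2 ≤ 0; row 2: (1/4)/(3/4) = 1/3. Minimum is 1/3 at row 2 (a leaves); pivot element 3/4.
Divide row 2 by 3/4; eliminate column s_2 from the other rows.
After both pivots, the entry at constraint row 1, column a is 2/3.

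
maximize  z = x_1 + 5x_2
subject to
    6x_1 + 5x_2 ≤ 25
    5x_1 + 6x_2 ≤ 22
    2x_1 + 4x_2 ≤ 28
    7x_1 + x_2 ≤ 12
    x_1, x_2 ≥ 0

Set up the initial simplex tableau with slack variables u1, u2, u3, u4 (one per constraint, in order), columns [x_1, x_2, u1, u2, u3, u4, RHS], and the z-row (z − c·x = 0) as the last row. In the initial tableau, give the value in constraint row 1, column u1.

1

Slack u1 belongs to constraint 1; its column is the unit vector e_1, so the entry in row 1 is 1.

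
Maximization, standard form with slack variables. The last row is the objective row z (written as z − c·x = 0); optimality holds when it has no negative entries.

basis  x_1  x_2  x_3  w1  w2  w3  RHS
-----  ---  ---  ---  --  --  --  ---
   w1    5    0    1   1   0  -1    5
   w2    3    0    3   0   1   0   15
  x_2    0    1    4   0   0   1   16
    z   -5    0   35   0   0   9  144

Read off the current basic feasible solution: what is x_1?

0

x_1 is not in the basis, so in the current basic feasible solution x_1 = 0.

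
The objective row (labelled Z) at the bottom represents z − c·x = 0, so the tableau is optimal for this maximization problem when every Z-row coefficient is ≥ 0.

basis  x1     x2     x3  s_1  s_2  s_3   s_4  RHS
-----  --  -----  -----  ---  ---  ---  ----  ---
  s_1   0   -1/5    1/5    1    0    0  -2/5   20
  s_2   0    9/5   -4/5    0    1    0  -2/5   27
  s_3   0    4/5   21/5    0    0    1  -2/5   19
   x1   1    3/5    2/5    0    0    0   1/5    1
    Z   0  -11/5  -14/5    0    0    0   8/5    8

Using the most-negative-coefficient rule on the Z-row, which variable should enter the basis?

x3

Negative Z-row entries: x2: -11/5, x3: -14/5.
The most negative is -14/5 in column x3, so x3 enters.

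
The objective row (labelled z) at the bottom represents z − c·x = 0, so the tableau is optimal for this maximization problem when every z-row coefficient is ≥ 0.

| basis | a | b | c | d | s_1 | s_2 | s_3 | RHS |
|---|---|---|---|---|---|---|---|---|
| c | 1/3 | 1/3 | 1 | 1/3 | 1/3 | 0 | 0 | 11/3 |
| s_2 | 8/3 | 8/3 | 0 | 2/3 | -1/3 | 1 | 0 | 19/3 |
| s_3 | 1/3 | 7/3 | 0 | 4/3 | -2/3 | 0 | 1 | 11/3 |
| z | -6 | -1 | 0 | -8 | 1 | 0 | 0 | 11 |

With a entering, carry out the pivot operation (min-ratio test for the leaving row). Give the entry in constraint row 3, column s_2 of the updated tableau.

Ratio test on column a — row 1: (11/3)/(1/3) = 11; row 2: (19/3)/(8/3) = 19/8; row 3: (11/3)/(1/3) = 11. Minimum is 19/8 at row 2 (s_2 leaves); pivot element 8/3.
Divide row 2 by 8/3; eliminate column a from the other rows.
Row 3 update in column s_2: 0 − (1/3)·(3/8) = -1/8.

-1/8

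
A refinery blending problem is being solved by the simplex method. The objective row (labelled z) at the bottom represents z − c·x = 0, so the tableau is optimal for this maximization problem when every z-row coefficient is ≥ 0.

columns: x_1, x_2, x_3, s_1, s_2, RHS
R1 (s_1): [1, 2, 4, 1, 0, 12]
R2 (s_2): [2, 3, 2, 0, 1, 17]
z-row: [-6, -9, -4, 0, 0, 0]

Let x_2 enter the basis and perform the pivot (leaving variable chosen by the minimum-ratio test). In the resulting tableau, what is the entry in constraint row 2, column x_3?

Ratio test on column x_2 — row 1: 12/2 = 6; row 2: 17/3 = 17/3. Minimum is 17/3 at row 2 (s_2 leaves); pivot element 3.
Divide row 2 by 3; eliminate column x_2 from the other rows.
In the new row 2, the x_3 entry is the old entry divided by the pivot: 2/3 = 2/3.

2/3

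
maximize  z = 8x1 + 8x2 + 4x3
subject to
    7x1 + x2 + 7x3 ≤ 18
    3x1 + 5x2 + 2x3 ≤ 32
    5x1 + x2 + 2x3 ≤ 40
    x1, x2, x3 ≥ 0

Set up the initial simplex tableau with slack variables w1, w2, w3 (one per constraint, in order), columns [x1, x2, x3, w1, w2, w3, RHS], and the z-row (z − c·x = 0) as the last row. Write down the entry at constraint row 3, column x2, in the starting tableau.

1

Constraint 3 has coefficient 1 on x2.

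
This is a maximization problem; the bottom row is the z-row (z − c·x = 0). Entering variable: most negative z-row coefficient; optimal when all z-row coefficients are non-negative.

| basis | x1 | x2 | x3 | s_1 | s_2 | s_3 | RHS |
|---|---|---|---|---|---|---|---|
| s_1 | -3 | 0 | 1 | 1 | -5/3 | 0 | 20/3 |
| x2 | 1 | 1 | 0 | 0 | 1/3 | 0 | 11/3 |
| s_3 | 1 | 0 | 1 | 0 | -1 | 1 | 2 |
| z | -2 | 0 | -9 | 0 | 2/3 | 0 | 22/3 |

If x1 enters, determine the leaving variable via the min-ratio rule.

s_3

Column x1 entries and ratios — s_1: -3 ≤ 0, skip; x2: (11/3)/1 = 11/3; s_3: 2/1 = 2.
Smallest ratio is 2 in the row of s_3, so s_3 leaves.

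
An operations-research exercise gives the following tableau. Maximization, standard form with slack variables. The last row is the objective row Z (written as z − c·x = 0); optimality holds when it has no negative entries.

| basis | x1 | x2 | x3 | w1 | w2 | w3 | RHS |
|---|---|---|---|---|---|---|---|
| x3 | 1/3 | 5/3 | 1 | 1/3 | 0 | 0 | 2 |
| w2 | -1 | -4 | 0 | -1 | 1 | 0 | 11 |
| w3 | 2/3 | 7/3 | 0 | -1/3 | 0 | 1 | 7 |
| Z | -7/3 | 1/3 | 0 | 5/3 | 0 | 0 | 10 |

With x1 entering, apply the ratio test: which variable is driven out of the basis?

Column x1 entries and ratios — x3: 2/(1/3) = 6; w2: -1 ≤ 0, skip; w3: 7/(2/3) = 21/2.
Smallest ratio is 6 in the row of x3, so x3 leaves.

x3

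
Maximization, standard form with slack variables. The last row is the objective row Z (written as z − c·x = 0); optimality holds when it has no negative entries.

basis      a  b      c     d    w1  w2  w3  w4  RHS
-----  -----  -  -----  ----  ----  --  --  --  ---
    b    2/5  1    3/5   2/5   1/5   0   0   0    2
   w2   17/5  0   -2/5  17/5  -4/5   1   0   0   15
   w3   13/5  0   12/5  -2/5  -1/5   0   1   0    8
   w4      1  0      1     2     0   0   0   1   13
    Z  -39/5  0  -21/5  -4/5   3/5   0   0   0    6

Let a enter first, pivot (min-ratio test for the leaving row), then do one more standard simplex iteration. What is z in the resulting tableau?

Ratio test on column a — row 1: 2/(2/5) = 5; row 2: 15/(17/5) = 75/17; row 3: 8/(13/5) = 40/13; row 4: 13/1 = 13. Minimum is 40/13 at row 3 (w3 leaves); pivot element 13/5.
Pivot on row 3; the Z-row RHS becomes 6 − (-39/5)·(40/13) = 30.
Next entering variable (most negative Z-row entry -2): d.
Ratio test on column d — row 1: (10/13)/(6/13) = 5/3; row 2: (59/13)/(51/13) = 59/51; row 3: entry -2/13 ≤ 0; row 4: (129/13)/(28/13) = 129/28. Minimum is 59/51 at row 2 (w2 leaves); pivot element 51/13.
After the second pivot the Z-row RHS is 30 − (-2)·(59/51) = 1648/51.

1648/51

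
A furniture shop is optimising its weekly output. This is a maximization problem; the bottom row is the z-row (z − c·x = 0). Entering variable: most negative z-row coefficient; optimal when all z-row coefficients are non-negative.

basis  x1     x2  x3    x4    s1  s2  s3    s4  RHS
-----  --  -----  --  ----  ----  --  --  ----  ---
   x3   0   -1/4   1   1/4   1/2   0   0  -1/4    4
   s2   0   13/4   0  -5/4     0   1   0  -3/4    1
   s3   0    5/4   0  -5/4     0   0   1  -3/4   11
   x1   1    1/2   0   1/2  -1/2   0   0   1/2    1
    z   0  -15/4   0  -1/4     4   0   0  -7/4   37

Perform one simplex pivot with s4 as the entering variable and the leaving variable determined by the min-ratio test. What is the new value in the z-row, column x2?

Ratio test on column s4 — row 1: entry -1/4 ≤ 0; row 2: entry -3/4 ≤ 0; row 3: entry -3/4 ≤ 0; row 4: 1/(1/2) = 2. Minimum is 2 at row 4 (x1 leaves); pivot element 1/2.
Divide row 4 by 1/2; eliminate column s4 from the other rows.
z-row update in column x2: -15/4 − (-7/4)·1 = -2.

-2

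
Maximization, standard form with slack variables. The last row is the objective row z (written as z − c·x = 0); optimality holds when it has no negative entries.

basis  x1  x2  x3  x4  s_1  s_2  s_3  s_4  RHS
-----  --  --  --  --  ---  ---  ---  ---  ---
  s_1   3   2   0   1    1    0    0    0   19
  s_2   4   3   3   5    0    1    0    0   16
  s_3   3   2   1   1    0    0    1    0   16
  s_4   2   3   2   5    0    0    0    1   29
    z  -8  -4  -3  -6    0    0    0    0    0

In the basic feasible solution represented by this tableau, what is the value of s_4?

s_4 is basic (row 4); its value is the RHS of that row, 29.

29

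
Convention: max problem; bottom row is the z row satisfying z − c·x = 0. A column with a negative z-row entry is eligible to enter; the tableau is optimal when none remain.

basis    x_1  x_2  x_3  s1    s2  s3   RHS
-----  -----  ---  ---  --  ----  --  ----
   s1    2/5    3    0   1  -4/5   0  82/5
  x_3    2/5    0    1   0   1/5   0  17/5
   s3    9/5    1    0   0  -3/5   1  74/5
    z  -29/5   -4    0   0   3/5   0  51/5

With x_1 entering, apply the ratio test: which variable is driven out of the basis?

Column x_1 entries and ratios — s1: (82/5)/(2/5) = 41; x_3: (17/5)/(2/5) = 17/2; s3: (74/5)/(9/5) = 74/9.
Smallest ratio is 74/9 in the row of s3, so s3 leaves.

s3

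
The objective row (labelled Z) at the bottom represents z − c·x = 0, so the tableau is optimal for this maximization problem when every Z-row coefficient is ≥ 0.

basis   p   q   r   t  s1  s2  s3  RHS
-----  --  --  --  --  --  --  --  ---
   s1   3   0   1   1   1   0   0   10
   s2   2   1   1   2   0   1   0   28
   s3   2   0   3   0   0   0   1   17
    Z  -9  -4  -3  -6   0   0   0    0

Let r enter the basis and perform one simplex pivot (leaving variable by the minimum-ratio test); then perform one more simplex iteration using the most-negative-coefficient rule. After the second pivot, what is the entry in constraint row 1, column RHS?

Ratio test on column r — row 1: 10/1 = 10; row 2: 28/1 = 28; row 3: 17/3 = 17/3. Minimum is 17/3 at row 3 (s3 leaves); pivot element 3.
Divide row 3 by 3; eliminate column r from the other rows.
Second iteration: most negative Z-row entry is -7 in column p, so p enters.
Ratio test on column p — row 1: (13/3)/(7/3) = 13/7; row 2: (67/3)/(4/3) = 67/4; row 3: (17/3)/(2/3) = 17/2. Minimum is 13/7 at row 1 (s1 leaves); pivot element 7/3.
Divide row 1 by 7/3; eliminate column p from the other rows.
After both pivots, the entry at constraint row 1, column RHS is 13/7.

13/7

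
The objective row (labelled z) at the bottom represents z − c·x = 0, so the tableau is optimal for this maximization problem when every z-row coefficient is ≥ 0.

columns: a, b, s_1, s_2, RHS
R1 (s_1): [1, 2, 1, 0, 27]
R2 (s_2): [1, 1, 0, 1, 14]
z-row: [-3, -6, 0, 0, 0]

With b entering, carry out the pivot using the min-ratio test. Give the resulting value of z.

81

Ratio test on column b — row 1: 27/2 = 27/2; row 2: 14/1 = 14. Minimum is 27/2 at row 1 (s_1 leaves); pivot element 2.
Pivot on row 1; the z-row RHS becomes 0 − (-6)·(27/2) = 81.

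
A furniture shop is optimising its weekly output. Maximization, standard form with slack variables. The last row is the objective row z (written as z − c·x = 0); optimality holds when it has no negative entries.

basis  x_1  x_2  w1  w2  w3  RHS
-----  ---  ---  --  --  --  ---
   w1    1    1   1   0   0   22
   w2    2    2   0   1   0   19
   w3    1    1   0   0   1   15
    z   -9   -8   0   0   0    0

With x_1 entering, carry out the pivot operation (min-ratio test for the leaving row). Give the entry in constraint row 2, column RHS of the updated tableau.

Ratio test on column x_1 — row 1: 22/1 = 22; row 2: 19/2 = 19/2; row 3: 15/1 = 15. Minimum is 19/2 at row 2 (w2 leaves); pivot element 2.
Divide row 2 by 2; eliminate column x_1 from the other rows.
In the new row 2, the RHS entry is the old entry divided by the pivot: 19/2 = 19/2.

19/2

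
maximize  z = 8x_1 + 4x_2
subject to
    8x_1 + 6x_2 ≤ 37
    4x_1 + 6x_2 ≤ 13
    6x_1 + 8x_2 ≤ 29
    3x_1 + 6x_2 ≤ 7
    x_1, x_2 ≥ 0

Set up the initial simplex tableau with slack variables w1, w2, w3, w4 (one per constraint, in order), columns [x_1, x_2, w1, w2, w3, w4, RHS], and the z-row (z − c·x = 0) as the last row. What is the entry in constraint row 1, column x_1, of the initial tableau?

8

Constraint 1 has coefficient 8 on x_1.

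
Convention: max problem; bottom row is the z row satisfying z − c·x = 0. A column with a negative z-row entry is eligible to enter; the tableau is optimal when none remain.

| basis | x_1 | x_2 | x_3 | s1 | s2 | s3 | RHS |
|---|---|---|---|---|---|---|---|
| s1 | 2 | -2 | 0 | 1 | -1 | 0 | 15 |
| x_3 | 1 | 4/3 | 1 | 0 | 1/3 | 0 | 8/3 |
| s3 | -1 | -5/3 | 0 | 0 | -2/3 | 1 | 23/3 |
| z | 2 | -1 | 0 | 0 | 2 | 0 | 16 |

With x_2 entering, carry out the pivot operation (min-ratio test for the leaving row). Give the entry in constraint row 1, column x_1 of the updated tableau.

Ratio test on column x_2 — row 1: entry -2 ≤ 0; row 2: (8/3)/(4/3) = 2; row 3: entry -5/3 ≤ 0. Minimum is 2 at row 2 (x_3 leaves); pivot element 4/3.
Divide row 2 by 4/3; eliminate column x_2 from the other rows.
Row 1 update in column x_1: 2 − (-2)·(3/4) = 7/2.

7/2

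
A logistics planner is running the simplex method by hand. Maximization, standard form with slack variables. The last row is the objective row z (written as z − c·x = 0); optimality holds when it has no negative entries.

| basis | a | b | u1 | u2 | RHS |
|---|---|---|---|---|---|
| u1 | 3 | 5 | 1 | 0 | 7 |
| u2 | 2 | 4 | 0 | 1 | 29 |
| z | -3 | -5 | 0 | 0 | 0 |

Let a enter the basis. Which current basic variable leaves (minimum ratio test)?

Column a entries and ratios — u1: 7/3 = 7/3; u2: 29/2 = 29/2.
Smallest ratio is 7/3 in the row of u1, so u1 leaves.

u1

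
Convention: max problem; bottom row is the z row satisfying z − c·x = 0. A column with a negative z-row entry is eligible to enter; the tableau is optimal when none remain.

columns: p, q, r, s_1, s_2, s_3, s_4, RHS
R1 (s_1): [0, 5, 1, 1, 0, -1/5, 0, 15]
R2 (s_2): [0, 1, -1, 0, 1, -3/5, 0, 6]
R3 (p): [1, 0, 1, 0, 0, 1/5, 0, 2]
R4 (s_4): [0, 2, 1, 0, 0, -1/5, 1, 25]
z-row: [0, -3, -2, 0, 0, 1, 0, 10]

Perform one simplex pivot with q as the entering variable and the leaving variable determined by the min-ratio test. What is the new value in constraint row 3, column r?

1

Ratio test on column q — row 1: 15/5 = 3; row 2: 6/1 = 6; row 3: entry 0 ≤ 0; row 4: 25/2 = 25/2. Minimum is 3 at row 1 (s_1 leaves); pivot element 5.
Divide row 1 by 5; eliminate column q from the other rows.
Row 3 update in column r: 1 − 0·(1/5) = 1.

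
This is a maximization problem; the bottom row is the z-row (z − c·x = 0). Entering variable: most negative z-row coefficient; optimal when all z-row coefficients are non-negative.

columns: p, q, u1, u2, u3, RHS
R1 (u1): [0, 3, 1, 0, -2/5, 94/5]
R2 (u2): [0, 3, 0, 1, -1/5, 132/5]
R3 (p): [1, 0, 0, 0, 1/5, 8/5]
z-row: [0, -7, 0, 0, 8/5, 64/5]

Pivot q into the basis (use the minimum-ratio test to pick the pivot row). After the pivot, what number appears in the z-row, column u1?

7/3

Ratio test on column q — row 1: (94/5)/3 = 94/15; row 2: (132/5)/3 = 44/5; row 3: entry 0 ≤ 0. Minimum is 94/15 at row 1 (u1 leaves); pivot element 3.
Divide row 1 by 3; eliminate column q from the other rows.
z-row update in column u1: 0 − (-7)·(1/3) = 7/3.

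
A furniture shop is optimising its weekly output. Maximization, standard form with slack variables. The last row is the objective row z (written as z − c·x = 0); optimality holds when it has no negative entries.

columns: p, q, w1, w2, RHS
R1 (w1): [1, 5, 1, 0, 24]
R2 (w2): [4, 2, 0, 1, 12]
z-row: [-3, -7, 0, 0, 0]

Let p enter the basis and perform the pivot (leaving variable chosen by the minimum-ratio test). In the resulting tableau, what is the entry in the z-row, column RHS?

9

Ratio test on column p — row 1: 24/1 = 24; row 2: 12/4 = 3. Minimum is 3 at row 2 (w2 leaves); pivot element 4.
Divide row 2 by 4; eliminate column p from the other rows.
z-row update in column RHS: 0 − (-3)·3 = 9.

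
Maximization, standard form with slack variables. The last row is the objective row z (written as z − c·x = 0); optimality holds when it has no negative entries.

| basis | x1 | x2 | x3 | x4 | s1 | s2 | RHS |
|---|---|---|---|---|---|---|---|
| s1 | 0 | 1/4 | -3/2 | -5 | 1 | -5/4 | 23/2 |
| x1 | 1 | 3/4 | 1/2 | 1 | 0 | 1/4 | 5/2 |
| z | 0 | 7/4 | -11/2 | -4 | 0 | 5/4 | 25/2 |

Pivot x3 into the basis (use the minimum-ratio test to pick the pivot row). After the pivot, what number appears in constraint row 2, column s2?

Ratio test on column x3 — row 1: entry -3/2 ≤ 0; row 2: (5/2)/(1/2) = 5. Minimum is 5 at row 2 (x1 leaves); pivot element 1/2.
Divide row 2 by 1/2; eliminate column x3 from the other rows.
In the new row 2, the s2 entry is the old entry divided by the pivot: (1/4)/(1/2) = 1/2.

1/2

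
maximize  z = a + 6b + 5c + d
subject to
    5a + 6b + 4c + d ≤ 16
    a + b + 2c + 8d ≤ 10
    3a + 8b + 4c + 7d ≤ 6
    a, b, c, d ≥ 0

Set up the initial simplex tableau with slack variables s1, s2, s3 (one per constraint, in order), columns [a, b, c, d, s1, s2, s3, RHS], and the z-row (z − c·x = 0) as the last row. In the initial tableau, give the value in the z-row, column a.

-1

The z-row carries the negated objective coefficients: the a entry is -1.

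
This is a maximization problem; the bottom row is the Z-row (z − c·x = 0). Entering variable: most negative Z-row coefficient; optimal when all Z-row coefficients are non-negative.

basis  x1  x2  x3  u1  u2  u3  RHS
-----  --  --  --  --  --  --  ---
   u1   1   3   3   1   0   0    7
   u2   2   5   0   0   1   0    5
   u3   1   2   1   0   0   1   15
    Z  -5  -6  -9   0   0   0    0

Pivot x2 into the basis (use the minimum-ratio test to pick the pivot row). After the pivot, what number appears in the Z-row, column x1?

-13/5

Ratio test on column x2 — row 1: 7/3 = 7/3; row 2: 5/5 = 1; row 3: 15/2 = 15/2. Minimum is 1 at row 2 (u2 leaves); pivot element 5.
Divide row 2 by 5; eliminate column x2 from the other rows.
Z-row update in column x1: -5 − (-6)·(2/5) = -13/5.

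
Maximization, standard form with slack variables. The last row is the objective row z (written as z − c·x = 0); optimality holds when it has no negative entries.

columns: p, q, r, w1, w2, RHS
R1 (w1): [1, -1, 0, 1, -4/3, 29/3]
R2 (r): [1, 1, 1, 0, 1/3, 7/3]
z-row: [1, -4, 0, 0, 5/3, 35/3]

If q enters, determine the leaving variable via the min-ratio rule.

r

Column q entries and ratios — w1: -1 ≤ 0, skip; r: (7/3)/1 = 7/3.
Smallest ratio is 7/3 in the row of r, so r leaves.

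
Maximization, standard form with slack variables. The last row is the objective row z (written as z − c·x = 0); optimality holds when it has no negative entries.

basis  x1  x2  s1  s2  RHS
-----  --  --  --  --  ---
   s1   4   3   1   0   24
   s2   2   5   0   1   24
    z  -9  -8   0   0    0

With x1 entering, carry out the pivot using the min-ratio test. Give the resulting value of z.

54

Ratio test on column x1 — row 1: 24/4 = 6; row 2: 24/2 = 12. Minimum is 6 at row 1 (s1 leaves); pivot element 4.
Pivot on row 1; the z-row RHS becomes 0 − (-9)·6 = 54.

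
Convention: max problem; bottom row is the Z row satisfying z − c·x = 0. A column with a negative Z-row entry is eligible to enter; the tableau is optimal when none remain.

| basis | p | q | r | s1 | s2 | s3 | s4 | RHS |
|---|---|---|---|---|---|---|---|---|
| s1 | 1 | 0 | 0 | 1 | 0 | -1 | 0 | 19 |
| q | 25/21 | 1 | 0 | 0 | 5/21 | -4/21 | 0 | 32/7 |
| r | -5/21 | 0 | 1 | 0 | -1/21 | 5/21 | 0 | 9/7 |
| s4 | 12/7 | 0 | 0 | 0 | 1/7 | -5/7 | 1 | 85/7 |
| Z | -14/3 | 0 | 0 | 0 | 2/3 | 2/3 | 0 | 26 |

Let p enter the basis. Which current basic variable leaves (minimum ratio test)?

q

Column p entries and ratios — s1: 19/1 = 19; q: (32/7)/(25/21) = 96/25; r: -5/21 ≤ 0, skip; s4: (85/7)/(12/7) = 85/12.
Smallest ratio is 96/25 in the row of q, so q leaves.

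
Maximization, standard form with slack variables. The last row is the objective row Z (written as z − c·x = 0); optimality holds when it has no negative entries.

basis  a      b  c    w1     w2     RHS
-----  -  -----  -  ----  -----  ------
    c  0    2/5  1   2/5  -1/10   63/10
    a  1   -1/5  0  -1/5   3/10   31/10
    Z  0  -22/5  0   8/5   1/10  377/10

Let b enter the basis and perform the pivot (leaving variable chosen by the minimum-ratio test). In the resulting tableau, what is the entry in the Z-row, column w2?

Ratio test on column b — row 1: (63/10)/(2/5) = 63/4; row 2: entry -1/5 ≤ 0. Minimum is 63/4 at row 1 (c leaves); pivot element 2/5.
Divide row 1 by 2/5; eliminate column b from the other rows.
Z-row update in column w2: 1/10 − (-22/5)·(-1/4) = -1.

-1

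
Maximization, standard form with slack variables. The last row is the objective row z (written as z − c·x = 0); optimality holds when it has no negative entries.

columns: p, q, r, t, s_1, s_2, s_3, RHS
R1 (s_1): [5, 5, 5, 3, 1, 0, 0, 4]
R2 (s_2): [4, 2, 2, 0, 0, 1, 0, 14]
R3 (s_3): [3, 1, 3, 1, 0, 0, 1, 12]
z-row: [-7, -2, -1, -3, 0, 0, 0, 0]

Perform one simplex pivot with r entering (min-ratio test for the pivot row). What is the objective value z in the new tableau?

4/5

Ratio test on column r — row 1: 4/5 = 4/5; row 2: 14/2 = 7; row 3: 12/3 = 4. Minimum is 4/5 at row 1 (s_1 leaves); pivot element 5.
Pivot on row 1; the z-row RHS becomes 0 − (-1)·(4/5) = 4/5.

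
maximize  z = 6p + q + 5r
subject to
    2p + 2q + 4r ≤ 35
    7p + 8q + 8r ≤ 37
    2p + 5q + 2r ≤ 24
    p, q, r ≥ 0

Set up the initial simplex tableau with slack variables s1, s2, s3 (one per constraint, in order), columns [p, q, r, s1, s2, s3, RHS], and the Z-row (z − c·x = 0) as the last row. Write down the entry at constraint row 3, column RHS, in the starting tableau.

24

The RHS of constraint 3 is b_3 = 24.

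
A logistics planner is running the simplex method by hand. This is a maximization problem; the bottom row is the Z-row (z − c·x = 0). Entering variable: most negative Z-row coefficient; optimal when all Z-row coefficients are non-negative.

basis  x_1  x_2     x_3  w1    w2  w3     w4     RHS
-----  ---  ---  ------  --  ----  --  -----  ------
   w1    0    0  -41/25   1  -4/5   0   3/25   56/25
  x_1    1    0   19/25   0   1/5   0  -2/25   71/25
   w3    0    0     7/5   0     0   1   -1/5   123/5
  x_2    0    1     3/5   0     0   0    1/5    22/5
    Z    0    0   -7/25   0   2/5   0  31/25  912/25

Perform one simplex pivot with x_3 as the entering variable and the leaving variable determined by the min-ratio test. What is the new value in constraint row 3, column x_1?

-35/19

Ratio test on column x_3 — row 1: entry -41/25 ≤ 0; row 2: (71/25)/(19/25) = 71/19; row 3: (123/5)/(7/5) = 123/7; row 4: (22/5)/(3/5) = 22/3. Minimum is 71/19 at row 2 (x_1 leaves); pivot element 19/25.
Divide row 2 by 19/25; eliminate column x_3 from the other rows.
Row 3 update in column x_1: 0 − (7/5)·(25/19) = -35/19.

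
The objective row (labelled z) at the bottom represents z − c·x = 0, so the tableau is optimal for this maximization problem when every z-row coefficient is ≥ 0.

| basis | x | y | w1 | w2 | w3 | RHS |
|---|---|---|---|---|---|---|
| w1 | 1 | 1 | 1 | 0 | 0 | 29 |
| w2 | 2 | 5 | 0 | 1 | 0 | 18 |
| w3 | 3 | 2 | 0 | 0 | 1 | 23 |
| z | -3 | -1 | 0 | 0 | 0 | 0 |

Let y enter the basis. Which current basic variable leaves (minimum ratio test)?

Column y entries and ratios — w1: 29/1 = 29; w2: 18/5 = 18/5; w3: 23/2 = 23/2.
Smallest ratio is 18/5 in the row of w2, so w2 leaves.

w2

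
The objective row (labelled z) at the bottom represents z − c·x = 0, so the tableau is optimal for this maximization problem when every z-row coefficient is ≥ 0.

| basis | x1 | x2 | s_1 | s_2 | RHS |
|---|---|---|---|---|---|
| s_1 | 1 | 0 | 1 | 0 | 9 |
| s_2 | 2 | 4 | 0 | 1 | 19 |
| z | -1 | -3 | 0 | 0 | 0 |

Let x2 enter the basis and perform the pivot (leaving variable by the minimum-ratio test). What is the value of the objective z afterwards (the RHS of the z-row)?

Ratio test on column x2 — row 1: entry 0 ≤ 0; row 2: 19/4 = 19/4. Minimum is 19/4 at row 2 (s_2 leaves); pivot element 4.
Pivot on row 2; the z-row RHS becomes 0 − (-3)·(19/4) = 57/4.

57/4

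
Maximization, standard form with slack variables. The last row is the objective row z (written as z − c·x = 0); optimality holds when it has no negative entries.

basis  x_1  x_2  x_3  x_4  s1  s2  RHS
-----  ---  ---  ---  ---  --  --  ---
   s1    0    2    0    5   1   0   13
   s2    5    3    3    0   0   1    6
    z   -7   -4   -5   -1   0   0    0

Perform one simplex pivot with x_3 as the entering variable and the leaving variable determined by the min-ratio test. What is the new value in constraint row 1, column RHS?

13

Ratio test on column x_3 — row 1: entry 0 ≤ 0; row 2: 6/3 = 2. Minimum is 2 at row 2 (s2 leaves); pivot element 3.
Divide row 2 by 3; eliminate column x_3 from the other rows.
Row 1 update in column RHS: 13 − 0·2 = 13.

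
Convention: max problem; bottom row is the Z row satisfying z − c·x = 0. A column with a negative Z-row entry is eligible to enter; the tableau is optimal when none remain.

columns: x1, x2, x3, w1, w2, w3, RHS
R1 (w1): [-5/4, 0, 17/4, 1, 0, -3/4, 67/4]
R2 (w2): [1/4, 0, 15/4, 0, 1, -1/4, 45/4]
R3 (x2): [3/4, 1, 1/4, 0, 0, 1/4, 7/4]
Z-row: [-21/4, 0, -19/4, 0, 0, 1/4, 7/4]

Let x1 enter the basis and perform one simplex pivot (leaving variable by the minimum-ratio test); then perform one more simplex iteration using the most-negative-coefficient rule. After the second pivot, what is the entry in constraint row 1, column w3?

1/11

Ratio test on column x1 — row 1: entry -5/4 ≤ 0; row 2: (45/4)/(1/4) = 45; row 3: (7/4)/(3/4) = 7/3. Minimum is 7/3 at row 3 (x2 leaves); pivot element 3/4.
Divide row 3 by 3/4; eliminate column x1 from the other rows.
Second iteration: most negative Z-row entry is -3 in column x3, so x3 enters.
Ratio test on column x3 — row 1: (59/3)/(14/3) = 59/14; row 2: (32/3)/(11/3) = 32/11; row 3: (7/3)/(1/3) = 7. Minimum is 32/11 at row 2 (w2 leaves); pivot element 11/3.
Divide row 2 by 11/3; eliminate column x3 from the other rows.
After both pivots, the entry at constraint row 1, column w3 is 1/11.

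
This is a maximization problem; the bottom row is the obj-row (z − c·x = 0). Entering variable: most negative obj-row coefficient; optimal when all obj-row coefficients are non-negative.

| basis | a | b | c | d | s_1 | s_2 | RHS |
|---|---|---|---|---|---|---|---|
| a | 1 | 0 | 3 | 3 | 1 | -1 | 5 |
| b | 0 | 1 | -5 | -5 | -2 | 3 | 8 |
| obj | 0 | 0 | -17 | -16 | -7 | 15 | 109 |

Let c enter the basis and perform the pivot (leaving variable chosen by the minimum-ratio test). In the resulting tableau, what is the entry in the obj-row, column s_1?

Ratio test on column c — row 1: 5/3 = 5/3; row 2: entry -5 ≤ 0. Minimum is 5/3 at row 1 (a leaves); pivot element 3.
Divide row 1 by 3; eliminate column c from the other rows.
obj-row update in column s_1: -7 − (-17)·(1/3) = -4/3.

-4/3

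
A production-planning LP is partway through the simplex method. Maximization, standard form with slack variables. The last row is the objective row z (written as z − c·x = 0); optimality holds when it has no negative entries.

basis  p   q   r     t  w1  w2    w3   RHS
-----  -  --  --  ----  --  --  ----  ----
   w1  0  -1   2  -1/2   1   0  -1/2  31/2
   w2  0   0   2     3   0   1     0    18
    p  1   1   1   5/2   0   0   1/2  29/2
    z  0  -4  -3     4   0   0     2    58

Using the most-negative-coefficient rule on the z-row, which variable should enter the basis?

q

Negative z-row entries: q: -4, r: -3.
The most negative is -4 in column q, so q enters.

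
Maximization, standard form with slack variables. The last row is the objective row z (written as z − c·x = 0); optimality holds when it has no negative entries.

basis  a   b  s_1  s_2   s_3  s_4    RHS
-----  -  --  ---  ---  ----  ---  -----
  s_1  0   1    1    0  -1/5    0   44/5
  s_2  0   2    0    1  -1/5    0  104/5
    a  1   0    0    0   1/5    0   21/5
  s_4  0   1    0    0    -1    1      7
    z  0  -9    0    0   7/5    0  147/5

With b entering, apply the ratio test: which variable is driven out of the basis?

s_4

Column b entries and ratios — s_1: (44/5)/1 = 44/5; s_2: (104/5)/2 = 52/5; a: 0 ≤ 0, skip; s_4: 7/1 = 7.
Smallest ratio is 7 in the row of s_4, so s_4 leaves.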